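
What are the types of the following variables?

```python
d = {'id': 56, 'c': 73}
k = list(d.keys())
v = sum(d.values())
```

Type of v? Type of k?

sum of int values returns int; list(...) returns list

int, list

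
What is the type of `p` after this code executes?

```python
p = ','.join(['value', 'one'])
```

str.join() returns str

str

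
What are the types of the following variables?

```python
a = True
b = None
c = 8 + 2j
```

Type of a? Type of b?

a is bool; b is NoneType

bool, NoneType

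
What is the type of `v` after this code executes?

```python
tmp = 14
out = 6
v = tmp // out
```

int // int returns int (14 // 6 = 2)

int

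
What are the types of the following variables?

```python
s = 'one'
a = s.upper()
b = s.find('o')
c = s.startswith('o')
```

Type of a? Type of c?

str.upper() returns str; str.startswith() returns bool

str, bool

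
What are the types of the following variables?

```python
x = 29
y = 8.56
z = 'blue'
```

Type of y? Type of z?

y is float; z is str

float, str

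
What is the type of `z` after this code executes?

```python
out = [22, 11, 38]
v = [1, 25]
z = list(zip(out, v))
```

list(zip(...)) returns a list of tuples

list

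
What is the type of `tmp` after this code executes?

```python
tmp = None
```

None has type NoneType

NoneType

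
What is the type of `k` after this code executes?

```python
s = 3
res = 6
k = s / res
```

int / int always returns float in Python 3 (3 / 6 = 0.5)

float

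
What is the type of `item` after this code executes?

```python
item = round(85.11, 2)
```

round() with ndigits arg returns float

float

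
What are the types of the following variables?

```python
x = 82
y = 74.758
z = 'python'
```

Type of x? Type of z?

x is int; z is str

int, str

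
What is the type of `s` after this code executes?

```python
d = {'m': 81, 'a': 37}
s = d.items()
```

dict.items() returns a dict_items view

dict_items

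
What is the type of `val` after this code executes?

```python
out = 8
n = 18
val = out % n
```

int % int returns int (8 % 18 = 8)

int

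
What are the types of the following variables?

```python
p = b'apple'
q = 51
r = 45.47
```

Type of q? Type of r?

q is int; r is float

int, float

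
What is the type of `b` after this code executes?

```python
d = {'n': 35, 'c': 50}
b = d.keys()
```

.keys() returns a dict_keys view object

dict_keys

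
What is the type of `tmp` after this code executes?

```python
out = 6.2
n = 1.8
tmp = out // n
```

float // float returns float (floor division preserves float type)

float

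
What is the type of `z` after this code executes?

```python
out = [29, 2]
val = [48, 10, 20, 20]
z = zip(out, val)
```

zip() returns a zip iterator object

zip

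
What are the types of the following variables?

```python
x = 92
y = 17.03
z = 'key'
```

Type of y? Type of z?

y is float; z is str

float, str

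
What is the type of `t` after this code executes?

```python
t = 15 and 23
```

'and' returns the last value when all truthy (23, which is int)

int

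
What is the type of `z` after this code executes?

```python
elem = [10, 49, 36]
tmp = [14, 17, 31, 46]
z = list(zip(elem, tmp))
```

list(zip(...)) returns a list of tuples

list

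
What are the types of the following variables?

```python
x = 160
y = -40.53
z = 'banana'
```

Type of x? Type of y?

x is int; y is float

int, float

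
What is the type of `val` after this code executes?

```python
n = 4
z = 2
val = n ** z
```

int ** positive int returns int (4 ** 2 = 16)

int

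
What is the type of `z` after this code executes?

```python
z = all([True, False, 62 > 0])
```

all() returns bool

bool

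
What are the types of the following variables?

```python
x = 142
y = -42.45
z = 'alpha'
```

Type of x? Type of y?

x is int; y is float

int, float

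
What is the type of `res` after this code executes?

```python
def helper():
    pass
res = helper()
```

A function with no return statement returns None

NoneType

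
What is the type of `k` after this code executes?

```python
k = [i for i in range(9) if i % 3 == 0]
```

A list comprehension [...] produces a list

list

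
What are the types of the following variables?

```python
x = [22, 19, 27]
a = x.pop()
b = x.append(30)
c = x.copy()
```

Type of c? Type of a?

list.copy() returns list; list.pop() returns the element (int)

list, int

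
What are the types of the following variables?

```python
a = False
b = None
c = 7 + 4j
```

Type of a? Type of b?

a is bool; b is NoneType

bool, NoneType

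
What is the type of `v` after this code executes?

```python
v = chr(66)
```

chr() returns str (single character)

str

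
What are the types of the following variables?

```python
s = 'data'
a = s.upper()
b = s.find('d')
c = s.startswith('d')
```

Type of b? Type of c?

str.find() returns int; str.startswith() returns bool

int, bool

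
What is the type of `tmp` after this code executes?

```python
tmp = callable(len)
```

callable() returns bool

bool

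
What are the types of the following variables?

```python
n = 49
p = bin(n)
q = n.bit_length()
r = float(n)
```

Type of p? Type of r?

bin() returns str; float() returns float

str, float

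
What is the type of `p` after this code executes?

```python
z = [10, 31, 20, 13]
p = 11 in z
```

'in' operator returns bool

bool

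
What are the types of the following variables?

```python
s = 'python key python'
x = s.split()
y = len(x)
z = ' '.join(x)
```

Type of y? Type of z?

len() returns int; str.join() returns str

int, str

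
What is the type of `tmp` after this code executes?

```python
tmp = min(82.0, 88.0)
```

min() of floats returns float

float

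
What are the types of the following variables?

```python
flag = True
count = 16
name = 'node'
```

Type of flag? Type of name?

flag is bool; name is str

bool, str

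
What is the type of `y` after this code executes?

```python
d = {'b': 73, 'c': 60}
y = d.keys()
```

.keys() returns a dict_keys view object

dict_keys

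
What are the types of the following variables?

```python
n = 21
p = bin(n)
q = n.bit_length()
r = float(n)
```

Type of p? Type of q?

bin() returns str; int.bit_length() returns int

str, int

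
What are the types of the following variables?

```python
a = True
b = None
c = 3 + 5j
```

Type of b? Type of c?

b is NoneType; c is complex

NoneType, complex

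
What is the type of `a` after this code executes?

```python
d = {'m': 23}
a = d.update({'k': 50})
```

dict.update() returns None

NoneType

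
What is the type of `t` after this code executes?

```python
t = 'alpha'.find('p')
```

str.find() returns int (index, or -1)

int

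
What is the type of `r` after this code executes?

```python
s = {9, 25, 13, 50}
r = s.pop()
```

Popping from a set of ints returns int

int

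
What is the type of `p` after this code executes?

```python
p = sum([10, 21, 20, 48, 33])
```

sum() of ints returns int

int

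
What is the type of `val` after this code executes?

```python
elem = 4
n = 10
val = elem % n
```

int % int returns int (4 % 10 = 4)

int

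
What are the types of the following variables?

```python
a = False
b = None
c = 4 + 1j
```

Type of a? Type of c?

a is bool; c is complex

bool, complex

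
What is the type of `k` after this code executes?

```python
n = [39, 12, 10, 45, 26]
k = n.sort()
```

list.sort() returns None (sorts in place)

NoneType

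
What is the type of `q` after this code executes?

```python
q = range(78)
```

range() returns a range object

range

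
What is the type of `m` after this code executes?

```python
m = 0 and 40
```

'and' returns the first falsy value (0, which is int)

int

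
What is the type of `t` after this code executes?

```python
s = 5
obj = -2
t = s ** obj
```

int ** negative int returns float

float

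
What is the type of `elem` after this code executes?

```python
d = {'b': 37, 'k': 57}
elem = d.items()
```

dict.items() returns a dict_items view

dict_items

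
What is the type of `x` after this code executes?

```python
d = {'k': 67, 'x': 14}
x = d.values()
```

.values() returns a dict_values view object

dict_values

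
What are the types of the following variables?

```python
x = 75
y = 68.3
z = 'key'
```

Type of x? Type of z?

x is int; z is str

int, str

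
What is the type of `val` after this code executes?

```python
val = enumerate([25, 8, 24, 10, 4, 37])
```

enumerate() returns an enumerate iterator object

enumerate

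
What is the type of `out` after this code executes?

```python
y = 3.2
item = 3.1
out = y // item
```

float // float returns float (floor division preserves float type)

float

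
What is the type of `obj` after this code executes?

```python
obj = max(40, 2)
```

max() of ints returns int

int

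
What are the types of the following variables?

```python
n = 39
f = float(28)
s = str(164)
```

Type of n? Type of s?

n is int; s is str

int, str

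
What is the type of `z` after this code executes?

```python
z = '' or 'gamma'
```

'or' returns first truthy value ('gamma', which is str)

str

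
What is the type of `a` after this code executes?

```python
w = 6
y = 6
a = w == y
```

Equality comparison returns bool

bool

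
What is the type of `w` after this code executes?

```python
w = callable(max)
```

callable() returns bool

bool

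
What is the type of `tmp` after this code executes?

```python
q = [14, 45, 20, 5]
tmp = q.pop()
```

list.pop() returns the popped element (int here)

int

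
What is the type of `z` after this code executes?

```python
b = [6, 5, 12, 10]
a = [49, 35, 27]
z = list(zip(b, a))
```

list(zip(...)) returns a list of tuples

list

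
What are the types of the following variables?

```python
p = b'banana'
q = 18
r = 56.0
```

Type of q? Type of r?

q is int; r is float

int, float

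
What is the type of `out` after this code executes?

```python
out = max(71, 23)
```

max() of ints returns int

int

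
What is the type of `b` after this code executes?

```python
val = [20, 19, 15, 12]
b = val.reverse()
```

list.reverse() returns None

NoneType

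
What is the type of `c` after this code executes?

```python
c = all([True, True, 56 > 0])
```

all() returns bool

bool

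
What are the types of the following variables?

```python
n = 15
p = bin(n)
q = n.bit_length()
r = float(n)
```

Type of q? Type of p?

int.bit_length() returns int; bin() returns str

int, str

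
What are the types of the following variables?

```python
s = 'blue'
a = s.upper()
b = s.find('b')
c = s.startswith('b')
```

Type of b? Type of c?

str.find() returns int; str.startswith() returns bool

int, bool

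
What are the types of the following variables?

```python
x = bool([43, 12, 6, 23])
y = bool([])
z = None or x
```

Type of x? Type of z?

bool() returns bool; None or <bool> returns the bool

bool, bool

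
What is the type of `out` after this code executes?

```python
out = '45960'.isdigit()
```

str.isdigit() returns bool

bool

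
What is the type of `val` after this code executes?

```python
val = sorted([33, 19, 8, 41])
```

sorted() always returns list

list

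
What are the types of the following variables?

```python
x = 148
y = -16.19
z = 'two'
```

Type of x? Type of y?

x is int; y is float

int, float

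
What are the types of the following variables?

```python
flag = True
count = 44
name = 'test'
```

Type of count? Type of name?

count is int; name is str

int, str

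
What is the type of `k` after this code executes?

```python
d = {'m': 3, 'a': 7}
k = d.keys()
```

.keys() returns a dict_keys view object

dict_keys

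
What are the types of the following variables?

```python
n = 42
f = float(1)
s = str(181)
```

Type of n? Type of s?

n is int; s is str

int, str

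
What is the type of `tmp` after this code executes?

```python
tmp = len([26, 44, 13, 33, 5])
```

len() always returns int

int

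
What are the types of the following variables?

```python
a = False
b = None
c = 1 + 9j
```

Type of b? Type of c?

b is NoneType; c is complex

NoneType, complex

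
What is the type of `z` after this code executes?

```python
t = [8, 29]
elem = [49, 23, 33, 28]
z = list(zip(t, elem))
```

list(zip(...)) returns a list of tuples

list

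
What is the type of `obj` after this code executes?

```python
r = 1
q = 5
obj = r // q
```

int // int returns int (1 // 5 = 0)

int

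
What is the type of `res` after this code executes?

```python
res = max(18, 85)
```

max() of ints returns int

int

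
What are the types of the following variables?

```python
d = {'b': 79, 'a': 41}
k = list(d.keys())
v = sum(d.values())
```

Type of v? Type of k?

sum of int values returns int; list(...) returns list

int, list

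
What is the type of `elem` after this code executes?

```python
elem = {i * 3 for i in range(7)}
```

A set comprehension {expr for x in iterable} produces a set

set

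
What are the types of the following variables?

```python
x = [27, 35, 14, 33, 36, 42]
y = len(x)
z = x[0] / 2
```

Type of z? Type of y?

int / int returns float; len() returns int

float, int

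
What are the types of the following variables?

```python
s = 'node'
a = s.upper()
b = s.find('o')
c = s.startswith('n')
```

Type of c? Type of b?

str.startswith() returns bool; str.find() returns int

bool, int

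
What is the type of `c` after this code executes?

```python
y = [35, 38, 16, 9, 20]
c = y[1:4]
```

Slicing a list always returns a list

list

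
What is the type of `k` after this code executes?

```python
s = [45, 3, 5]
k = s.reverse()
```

list.reverse() returns None

NoneType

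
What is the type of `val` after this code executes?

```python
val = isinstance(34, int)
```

isinstance() returns bool

bool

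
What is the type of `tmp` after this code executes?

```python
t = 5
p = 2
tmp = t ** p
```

int ** positive int returns int (5 ** 2 = 25)

int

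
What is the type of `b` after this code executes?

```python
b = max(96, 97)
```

max() of ints returns int

int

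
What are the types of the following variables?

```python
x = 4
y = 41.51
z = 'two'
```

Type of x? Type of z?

x is int; z is str

int, str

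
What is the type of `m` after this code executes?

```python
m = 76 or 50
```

'or' returns the first truthy value (76, which is int)

int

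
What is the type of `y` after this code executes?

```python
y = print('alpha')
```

print() returns None

NoneType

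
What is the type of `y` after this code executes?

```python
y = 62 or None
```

'or' returns first truthy value (62, int)

int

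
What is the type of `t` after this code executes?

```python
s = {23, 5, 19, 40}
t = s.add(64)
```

set.add() returns None (mutates in place)

NoneType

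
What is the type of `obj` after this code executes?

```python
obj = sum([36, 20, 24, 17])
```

sum() of ints returns int

int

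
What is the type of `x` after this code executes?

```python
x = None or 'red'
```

'or' with None returns the other value ('red', str)

str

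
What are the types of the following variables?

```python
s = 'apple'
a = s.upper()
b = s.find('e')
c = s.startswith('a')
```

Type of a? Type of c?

str.upper() returns str; str.startswith() returns bool

str, bool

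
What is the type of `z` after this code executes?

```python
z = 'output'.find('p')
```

str.find() returns int (index, or -1)

int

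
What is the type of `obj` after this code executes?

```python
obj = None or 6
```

'or' with None returns the other value (6, int)

int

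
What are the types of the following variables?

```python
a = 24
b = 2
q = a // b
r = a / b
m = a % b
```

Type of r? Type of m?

int / int returns float; int % int returns int

float, int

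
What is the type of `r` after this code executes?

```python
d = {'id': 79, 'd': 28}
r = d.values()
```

.values() returns a dict_values view object

dict_values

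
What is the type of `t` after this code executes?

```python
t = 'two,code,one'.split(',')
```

str.split() returns list

list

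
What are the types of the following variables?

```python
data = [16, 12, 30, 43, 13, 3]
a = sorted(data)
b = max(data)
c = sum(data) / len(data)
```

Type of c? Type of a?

int / int returns float; sorted() returns list

float, list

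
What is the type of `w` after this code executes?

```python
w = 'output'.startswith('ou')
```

str.startswith() returns bool

bool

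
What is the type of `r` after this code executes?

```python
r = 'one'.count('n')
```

str.count() returns int

int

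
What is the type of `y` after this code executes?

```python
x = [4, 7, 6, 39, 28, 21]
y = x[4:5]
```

Slicing a list always returns a list

list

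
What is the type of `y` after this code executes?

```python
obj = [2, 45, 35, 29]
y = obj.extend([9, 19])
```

list.extend() returns None

NoneType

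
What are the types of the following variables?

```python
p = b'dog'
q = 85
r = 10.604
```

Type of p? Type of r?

p is bytes; r is float

bytes, float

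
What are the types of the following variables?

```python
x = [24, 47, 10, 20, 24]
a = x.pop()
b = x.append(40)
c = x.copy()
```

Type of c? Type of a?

list.copy() returns list; list.pop() returns the element (int)

list, int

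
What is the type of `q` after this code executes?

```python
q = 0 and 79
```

'and' returns the first falsy value (0, which is int)

int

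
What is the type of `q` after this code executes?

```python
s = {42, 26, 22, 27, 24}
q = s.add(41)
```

set.add() returns None (mutates in place)

NoneType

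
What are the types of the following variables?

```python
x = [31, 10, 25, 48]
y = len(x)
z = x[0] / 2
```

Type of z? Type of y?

int / int returns float; len() returns int

float, int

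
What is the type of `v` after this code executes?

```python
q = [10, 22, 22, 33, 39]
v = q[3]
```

Indexing a list of ints returns int (q[3] = 33)

int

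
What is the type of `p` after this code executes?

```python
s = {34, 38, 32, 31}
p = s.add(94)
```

set.add() returns None (mutates in place)

NoneType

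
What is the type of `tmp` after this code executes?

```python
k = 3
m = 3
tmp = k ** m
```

int ** positive int returns int (3 ** 3 = 27)

int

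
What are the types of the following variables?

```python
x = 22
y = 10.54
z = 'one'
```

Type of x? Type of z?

x is int; z is str

int, str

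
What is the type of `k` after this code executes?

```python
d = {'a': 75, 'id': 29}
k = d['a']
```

Accessing dict[str, int] with key 'a' returns int value 75

int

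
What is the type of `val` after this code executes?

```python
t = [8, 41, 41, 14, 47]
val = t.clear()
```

list.clear() returns None

NoneType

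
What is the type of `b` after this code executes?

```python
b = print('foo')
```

print() returns None

NoneType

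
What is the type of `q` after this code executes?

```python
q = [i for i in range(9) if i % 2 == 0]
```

A list comprehension [...] produces a list

list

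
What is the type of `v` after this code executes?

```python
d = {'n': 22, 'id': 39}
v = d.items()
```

dict.items() returns a dict_items view

dict_items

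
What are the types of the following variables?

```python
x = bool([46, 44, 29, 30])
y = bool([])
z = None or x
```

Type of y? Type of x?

bool() returns bool; bool() returns bool

bool, bool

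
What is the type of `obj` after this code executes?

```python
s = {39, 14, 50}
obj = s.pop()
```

Popping from a set of ints returns int

int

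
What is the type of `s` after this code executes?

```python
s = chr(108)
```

chr() returns str (single character)

str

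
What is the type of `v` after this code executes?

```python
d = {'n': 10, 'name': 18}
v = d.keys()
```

.keys() returns a dict_keys view object

dict_keys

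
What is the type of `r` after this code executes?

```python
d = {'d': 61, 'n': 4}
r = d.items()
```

dict.items() returns a dict_items view

dict_items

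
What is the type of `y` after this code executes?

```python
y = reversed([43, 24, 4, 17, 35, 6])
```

reversed() on a list returns a list_reverseiterator

list_reverseiterator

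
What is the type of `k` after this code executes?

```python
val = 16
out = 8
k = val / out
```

int / int always returns float in Python 3 (16 / 8 = 2)

float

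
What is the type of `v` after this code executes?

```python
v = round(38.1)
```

round() with no ndigits arg returns int

int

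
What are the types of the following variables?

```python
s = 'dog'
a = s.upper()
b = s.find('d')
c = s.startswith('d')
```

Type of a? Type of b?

str.upper() returns str; str.find() returns int

str, int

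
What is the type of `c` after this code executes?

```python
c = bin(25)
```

bin() returns str representation

str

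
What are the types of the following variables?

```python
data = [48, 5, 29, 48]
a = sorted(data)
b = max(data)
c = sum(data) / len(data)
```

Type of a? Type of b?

sorted() returns list; max of ints returns int

list, int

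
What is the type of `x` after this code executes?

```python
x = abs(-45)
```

abs() of int returns int

int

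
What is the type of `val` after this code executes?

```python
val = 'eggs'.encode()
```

str.encode() returns bytes

bytes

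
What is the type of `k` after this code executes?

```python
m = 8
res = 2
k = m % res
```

int % int returns int (8 % 2 = 0)

int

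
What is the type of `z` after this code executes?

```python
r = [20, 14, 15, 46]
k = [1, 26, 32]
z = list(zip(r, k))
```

list(zip(...)) returns a list of tuples

list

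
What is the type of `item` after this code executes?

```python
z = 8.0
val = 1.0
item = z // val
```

float // float returns float (floor division preserves float type)

float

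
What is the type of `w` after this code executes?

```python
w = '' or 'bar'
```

'or' returns first truthy value ('bar', which is str)

str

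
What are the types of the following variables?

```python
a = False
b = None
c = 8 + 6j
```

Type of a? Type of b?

a is bool; b is NoneType

bool, NoneType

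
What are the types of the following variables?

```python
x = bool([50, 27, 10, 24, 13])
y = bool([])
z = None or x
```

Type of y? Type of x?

bool() returns bool; bool() returns bool

bool, bool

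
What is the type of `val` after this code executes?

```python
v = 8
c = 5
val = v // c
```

int // int returns int (8 // 5 = 1)

int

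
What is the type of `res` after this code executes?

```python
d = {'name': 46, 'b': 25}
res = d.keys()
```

.keys() returns a dict_keys view object

dict_keys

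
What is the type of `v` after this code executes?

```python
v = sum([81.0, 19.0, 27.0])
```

sum() of floats returns float

float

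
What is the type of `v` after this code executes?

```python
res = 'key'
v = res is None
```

'is' comparison returns bool

bool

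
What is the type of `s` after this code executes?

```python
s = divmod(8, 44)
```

divmod() returns a tuple (quotient, remainder)

tuple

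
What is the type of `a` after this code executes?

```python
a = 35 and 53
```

'and' returns the last value when all truthy (53, which is int)

int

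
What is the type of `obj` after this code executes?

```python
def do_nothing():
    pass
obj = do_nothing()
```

A function with no return statement returns None

NoneType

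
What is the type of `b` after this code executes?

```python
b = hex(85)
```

hex() returns str representation

str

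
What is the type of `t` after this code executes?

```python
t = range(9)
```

range() returns a range object

range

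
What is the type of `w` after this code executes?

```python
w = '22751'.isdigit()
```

str.isdigit() returns bool

bool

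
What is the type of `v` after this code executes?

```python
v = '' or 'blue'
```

'or' returns first truthy value ('blue', which is str)

str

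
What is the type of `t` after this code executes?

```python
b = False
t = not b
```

'not' always returns bool

bool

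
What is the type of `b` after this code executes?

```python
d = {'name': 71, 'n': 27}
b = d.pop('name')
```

dict.pop() returns the value (int)

int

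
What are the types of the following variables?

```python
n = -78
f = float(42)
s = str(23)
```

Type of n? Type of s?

n is int; s is str

int, str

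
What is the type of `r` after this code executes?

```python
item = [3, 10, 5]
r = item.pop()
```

list.pop() returns the popped element (int here)

int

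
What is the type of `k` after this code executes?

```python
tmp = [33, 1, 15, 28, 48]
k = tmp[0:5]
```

Slicing a list always returns a list

list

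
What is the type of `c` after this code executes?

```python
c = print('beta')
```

print() returns None

NoneType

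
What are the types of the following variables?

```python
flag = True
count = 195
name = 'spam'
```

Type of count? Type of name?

count is int; name is str

int, str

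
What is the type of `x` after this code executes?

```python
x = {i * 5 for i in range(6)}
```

A set comprehension {expr for x in iterable} produces a set

set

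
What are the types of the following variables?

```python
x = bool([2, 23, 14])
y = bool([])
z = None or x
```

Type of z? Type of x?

None or <bool> returns the bool; bool() returns bool

bool, bool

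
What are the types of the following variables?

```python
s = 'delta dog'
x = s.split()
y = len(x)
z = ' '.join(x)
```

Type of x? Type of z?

str.split() returns list; str.join() returns str

list, str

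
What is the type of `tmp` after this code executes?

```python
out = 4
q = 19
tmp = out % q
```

int % int returns int (4 % 19 = 4)

int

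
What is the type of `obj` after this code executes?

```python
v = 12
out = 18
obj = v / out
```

int / int always returns float in Python 3 (12 / 18 = 0.666667)

float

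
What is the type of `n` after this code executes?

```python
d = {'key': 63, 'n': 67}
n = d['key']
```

Accessing dict[str, int] with key 'key' returns int value 63

int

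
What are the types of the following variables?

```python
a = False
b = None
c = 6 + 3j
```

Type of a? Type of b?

a is bool; b is NoneType

bool, NoneType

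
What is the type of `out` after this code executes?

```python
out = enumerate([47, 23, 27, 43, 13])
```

enumerate() returns an enumerate iterator object

enumerate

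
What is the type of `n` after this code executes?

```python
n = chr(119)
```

chr() returns str (single character)

str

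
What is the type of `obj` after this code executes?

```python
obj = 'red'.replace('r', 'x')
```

str.replace() returns str

str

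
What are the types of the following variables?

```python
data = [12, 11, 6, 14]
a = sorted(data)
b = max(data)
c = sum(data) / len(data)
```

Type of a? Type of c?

sorted() returns list; int / int returns float

list, float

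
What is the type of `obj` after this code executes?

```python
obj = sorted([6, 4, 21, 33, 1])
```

sorted() always returns list

list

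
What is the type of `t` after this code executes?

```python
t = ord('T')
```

ord() returns int (Unicode code point)

int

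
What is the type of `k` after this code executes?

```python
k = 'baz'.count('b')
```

str.count() returns int

int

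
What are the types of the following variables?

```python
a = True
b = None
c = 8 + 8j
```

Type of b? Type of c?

b is NoneType; c is complex

NoneType, complex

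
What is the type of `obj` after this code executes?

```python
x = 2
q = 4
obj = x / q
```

int / int always returns float in Python 3 (2 / 4 = 0.5)

float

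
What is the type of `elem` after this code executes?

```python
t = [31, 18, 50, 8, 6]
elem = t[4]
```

Indexing a list of ints returns int (t[4] = 6)

int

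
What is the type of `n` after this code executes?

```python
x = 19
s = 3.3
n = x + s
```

int + float returns float (19 + 3.3 = 22.3)

float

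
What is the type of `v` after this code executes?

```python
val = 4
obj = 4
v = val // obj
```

int // int returns int (4 // 4 = 1)

int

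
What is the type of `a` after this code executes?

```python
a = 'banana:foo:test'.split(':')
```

str.split() returns list

list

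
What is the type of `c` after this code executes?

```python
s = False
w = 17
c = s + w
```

bool + int returns int (False is 0, so 0 + 17 = 17)

int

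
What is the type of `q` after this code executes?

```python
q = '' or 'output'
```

'or' returns first truthy value ('output', which is str)

str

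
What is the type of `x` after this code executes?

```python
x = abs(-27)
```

abs() of int returns int

int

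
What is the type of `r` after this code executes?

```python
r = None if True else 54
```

Ternary: condition is True, if branch (None) taken → NoneType

NoneType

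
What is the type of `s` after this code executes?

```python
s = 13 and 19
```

'and' returns the last value when all truthy (19, which is int)

int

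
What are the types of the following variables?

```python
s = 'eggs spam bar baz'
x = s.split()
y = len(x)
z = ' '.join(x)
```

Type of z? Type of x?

str.join() returns str; str.split() returns list

str, list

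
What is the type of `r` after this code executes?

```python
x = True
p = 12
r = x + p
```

bool + int returns int (True is 1, so 1 + 12 = 13)

int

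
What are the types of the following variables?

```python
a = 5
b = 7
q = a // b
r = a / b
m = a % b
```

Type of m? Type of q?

int % int returns int; int // int returns int

int, int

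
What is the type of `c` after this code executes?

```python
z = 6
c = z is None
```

'is' comparison returns bool

bool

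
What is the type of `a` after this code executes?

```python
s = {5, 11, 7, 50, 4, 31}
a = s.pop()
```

Popping from a set of ints returns int

int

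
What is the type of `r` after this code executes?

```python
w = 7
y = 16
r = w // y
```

int // int returns int (7 // 16 = 0)

int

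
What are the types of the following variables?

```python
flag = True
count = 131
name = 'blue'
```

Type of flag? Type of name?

flag is bool; name is str

bool, str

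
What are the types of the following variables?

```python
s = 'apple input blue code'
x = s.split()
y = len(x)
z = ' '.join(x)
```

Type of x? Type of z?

str.split() returns list; str.join() returns str

list, str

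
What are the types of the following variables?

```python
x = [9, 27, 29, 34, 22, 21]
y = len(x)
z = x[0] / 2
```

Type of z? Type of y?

int / int returns float; len() returns int

float, int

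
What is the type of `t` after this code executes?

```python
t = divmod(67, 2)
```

divmod() returns a tuple (quotient, remainder)

tuple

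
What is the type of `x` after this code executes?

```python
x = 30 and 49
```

'and' returns the last value when all truthy (49, which is int)

int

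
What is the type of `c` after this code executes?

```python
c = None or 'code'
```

'or' with None returns the other value ('code', str)

str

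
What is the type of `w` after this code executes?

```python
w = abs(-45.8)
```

abs() of float returns float

float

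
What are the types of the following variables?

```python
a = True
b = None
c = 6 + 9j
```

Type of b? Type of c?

b is NoneType; c is complex

NoneType, complex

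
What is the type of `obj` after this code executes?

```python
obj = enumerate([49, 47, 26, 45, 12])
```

enumerate() returns an enumerate iterator object

enumerate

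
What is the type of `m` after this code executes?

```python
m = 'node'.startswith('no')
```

str.startswith() returns bool

bool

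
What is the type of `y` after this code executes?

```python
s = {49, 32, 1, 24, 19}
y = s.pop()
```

Popping from a set of ints returns int

int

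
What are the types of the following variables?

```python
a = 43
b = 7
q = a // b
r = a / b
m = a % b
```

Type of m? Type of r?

int % int returns int; int / int returns float

int, float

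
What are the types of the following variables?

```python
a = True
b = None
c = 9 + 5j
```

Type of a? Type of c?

a is bool; c is complex

bool, complex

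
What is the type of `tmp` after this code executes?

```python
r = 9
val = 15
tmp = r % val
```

int % int returns int (9 % 15 = 9)

int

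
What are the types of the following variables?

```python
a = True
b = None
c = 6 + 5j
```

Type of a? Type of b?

a is bool; b is NoneType

bool, NoneType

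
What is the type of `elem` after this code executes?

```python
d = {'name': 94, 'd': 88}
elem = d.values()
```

.values() returns a dict_values view object

dict_values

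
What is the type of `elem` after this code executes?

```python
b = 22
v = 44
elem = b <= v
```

Comparison operators return bool

bool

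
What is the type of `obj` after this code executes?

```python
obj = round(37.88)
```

round() with no ndigits arg returns int

int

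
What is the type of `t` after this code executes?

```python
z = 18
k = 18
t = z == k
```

Equality comparison returns bool

bool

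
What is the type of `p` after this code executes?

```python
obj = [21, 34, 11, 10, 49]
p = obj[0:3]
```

Slicing a list always returns a list

list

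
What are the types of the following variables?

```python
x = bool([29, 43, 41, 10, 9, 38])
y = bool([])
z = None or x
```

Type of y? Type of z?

bool() returns bool; None or <bool> returns the bool

bool, bool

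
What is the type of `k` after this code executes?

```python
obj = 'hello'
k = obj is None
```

'is' comparison returns bool

bool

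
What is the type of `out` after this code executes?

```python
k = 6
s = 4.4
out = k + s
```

int + float returns float (6 + 4.4 = 10.4)

float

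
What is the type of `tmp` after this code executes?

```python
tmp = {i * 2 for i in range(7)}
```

A set comprehension {expr for x in iterable} produces a set

set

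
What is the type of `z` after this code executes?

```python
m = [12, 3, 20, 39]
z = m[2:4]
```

Slicing a list always returns a list

list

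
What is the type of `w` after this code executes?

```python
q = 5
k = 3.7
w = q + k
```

int + float returns float (5 + 3.7 = 8.7)

float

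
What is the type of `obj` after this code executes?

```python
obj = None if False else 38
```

Ternary: condition is False, else branch (38) taken → int

int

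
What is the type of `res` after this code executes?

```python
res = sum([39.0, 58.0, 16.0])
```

sum() of floats returns float

float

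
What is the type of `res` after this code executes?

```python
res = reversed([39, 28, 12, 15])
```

reversed() on a list returns a list_reverseiterator

list_reverseiterator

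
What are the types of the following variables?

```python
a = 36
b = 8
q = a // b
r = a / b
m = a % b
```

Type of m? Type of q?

int % int returns int; int // int returns int

int, int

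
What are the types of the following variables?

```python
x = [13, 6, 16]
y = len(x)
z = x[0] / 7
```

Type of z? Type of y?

int / int returns float; len() returns int

float, int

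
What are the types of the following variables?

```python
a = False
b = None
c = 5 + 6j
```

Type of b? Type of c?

b is NoneType; c is complex

NoneType, complex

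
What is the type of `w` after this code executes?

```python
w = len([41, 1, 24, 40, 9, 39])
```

len() always returns int

int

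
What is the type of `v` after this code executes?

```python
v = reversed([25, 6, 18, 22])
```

reversed() on a list returns a list_reverseiterator

list_reverseiterator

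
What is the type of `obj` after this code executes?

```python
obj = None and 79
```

'and' returns first falsy value (None)

NoneType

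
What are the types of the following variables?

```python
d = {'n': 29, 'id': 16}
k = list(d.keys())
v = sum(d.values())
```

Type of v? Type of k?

sum of int values returns int; list(...) returns list

int, list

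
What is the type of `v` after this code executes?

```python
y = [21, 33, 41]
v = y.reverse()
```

list.reverse() returns None

NoneType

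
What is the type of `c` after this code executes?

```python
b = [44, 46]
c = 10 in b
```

'in' operator returns bool

bool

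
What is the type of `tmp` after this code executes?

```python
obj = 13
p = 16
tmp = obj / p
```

int / int always returns float in Python 3 (13 / 16 = 0.8125)

float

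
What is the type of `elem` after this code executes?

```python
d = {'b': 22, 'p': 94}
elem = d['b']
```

Accessing dict[str, int] with key 'b' returns int value 22

int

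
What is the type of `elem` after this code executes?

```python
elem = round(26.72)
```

round() with no ndigits arg returns int

int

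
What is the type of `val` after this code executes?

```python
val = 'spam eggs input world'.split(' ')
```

str.split() returns list

list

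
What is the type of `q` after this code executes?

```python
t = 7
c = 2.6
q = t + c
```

int + float returns float (7 + 2.6 = 9.6)

float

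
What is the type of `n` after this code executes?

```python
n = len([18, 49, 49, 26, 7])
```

len() always returns int

int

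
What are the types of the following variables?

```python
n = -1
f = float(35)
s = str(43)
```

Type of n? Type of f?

n is int; f is float

int, float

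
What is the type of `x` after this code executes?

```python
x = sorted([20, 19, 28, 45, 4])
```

sorted() always returns list

list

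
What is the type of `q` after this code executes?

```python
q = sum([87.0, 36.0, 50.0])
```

sum() of floats returns float

float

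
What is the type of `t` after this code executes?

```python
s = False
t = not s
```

'not' always returns bool

bool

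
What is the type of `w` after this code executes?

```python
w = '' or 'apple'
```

'or' returns first truthy value ('apple', which is str)

str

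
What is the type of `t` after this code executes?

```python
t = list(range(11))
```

list(range(...)) returns list

list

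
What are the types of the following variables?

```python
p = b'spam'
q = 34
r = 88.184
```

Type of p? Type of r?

p is bytes; r is float

bytes, float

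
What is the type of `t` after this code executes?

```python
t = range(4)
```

range() returns a range object

range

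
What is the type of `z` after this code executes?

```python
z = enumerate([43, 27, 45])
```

enumerate() returns an enumerate iterator object

enumerate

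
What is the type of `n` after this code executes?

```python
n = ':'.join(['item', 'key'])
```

str.join() returns str

str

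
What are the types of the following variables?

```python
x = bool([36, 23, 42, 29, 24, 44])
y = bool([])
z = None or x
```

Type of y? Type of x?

bool() returns bool; bool() returns bool

bool, bool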